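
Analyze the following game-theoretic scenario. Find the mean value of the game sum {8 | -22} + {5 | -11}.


G1 = {8 | -22}, G2 = {5 | -11}
Each is a switch {a | b} with numbers a > b; its mean value is (a + b)/2, and mean value is additive over game sums: m(G1 + G2) = m(G1) + m(G2).
Mean of G1 = (8 + (-22))/2 = -14/2 = -7
Mean of G2 = (5 + (-11))/2 = -6/2 = -3
Mean of G1 + G2 = -7 + -3 = -10

-10


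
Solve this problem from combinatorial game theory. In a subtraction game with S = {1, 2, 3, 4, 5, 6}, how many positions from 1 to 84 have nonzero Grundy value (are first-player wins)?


Subtraction set S = {1, 2, 3, 4, 5, 6}, so G(n) = n mod 7.
G(n) = 0 when n is a multiple of 7.
Multiples of 7 in [1, 84]: 12
N-positions (nonzero Grundy) = 84 - 12 = 72

72


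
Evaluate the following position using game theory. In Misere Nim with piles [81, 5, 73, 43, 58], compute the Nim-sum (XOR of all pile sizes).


We need the XOR (exclusive or) of all pile sizes.
After XOR-ing pile 1 (size 81): 0 XOR 81 = 81
After XOR-ing pile 2 (size 5): 81 XOR 5 = 84
After XOR-ing pile 3 (size 73): 84 XOR 73 = 29
After XOR-ing pile 4 (size 43): 29 XOR 43 = 54
After XOR-ing pile 5 (size 58): 54 XOR 58 = 12
The Nim-value of this position is 12.

12


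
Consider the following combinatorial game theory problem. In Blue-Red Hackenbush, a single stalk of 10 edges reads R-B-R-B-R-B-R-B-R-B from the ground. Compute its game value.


Edges (from ground): R-B-R-B-R-B-R-B-R-B
By Berlekamp's sign-expansion rule, a Blue-Red Hackenbush stalk has the value of the surreal number whose sign sequence is the edge sequence with B -> + and R -> -.
Sign sequence: -+-+-+-+-+
Trace the sign expansion in the surreal number tree, starting from 0:
Edge 1: R (sign -) -> bounds (-inf, 0), value = -1
Edge 2: B (sign +) -> bounds (-1, 0), value = -1/2
Edge 3: R (sign -) -> bounds (-1, -1/2), value = -3/4
Edge 4: B (sign +) -> bounds (-3/4, -1/2), value = -5/8
Edge 5: R (sign -) -> bounds (-3/4, -5/8), value = -11/16
Edge 6: B (sign +) -> bounds (-11/16, -5/8), value = -21/32
Edge 7: R (sign -) -> bounds (-11/16, -21/32), value = -43/64
Edge 8: B (sign +) -> bounds (-43/64, -21/32), value = -85/128
Edge 9: R (sign -) -> bounds (-43/64, -85/128), value = -171/256
Edge 10: B (sign +) -> bounds (-171/256, -85/128), value = -341/512
Game value = -341/512

-341/512


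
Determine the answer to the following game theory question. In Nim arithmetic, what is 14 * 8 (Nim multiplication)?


Nim multiplication is bilinear over XOR: (u XOR v) * w = (u*w) XOR (v*w).
So we split each operand into its bit components and XOR the pairwise Nim products.
14 = 2 + 4 + 8 (as XOR of powers of 2).
8 = 8 (as XOR of powers of 2).
Using the standard Nim-product table on single bits:
  2*2 = 3,   2*4 = 8,   2*8 = 12,
  4*4 = 6,   4*8 = 11,  8*8 = 13,
and  1*x = x (identity), k*l = l*k (commutative).
Pairwise Nim products:
  2 * 8 = 12
  4 * 8 = 11
  8 * 8 = 13
XOR them: 12 XOR 11 XOR 13 = 10.
Result: 14 * 8 = 10 (in Nim).

10


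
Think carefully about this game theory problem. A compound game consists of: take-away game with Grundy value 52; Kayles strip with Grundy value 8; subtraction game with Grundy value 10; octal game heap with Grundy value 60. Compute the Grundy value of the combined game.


By the Sprague-Grundy theorem, the Grundy value of a sum of games is the XOR of individual Grundy values.
take-away game: Grundy value = 52. Running XOR: 0 XOR 52 = 52
Kayles strip: Grundy value = 8. Running XOR: 52 XOR 8 = 60
subtraction game: Grundy value = 10. Running XOR: 60 XOR 10 = 54
octal game heap: Grundy value = 60. Running XOR: 54 XOR 60 = 10
The combined Grundy value is 10.

10


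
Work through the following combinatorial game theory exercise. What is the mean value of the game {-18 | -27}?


Game = {-18 | -27}, a switch {a | b} with numbers a > b.
Its thermograph has left wall a - t and right wall b + t, which meet at t = (a - b)/2, where both equal (a + b)/2. So the mast (mean value) is at (a + b)/2.
Mean = (-18 + (-27))/2 = -45/2 = -45/2

-45/2


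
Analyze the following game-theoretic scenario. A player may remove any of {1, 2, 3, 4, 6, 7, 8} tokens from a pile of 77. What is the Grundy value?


The subtraction set is S = {1, 2, 3, 4, 6, 7, 8}.
G(k) = mex{ G(k - s) : s in S, s <= k }. We compute iteratively: G(0) = 0.
G(1) = mex({0}) = 1
G(2) = mex({0, 1}) = 2
G(3) = mex({0, 1, 2}) = 3
G(4) = mex({0, 1, 2, 3}) = 4
G(5) = mex({1, 2, 3, 4}) = 0
G(6) = mex({0, 2, 3, 4}) = 1
G(7) = mex({0, 1, 3, 4}) = 2
G(8) = mex({0, 1, 2, 4}) = 3
G(9) = mex({0, 1, 2, 3}) = 4
G(10) = mex({1, 2, 3, 4}) = 0
G(11) = mex({0, 2, 3, 4}) = 1
G(12) = mex({0, 1, 3, 4}) = 2
Observe that G(5)..G(12) = 0, 1, 2, 3, 4, 0, 1, 2 repeats G(0)..G(7) = 0, 1, 2, 3, 4, 0, 1, 2.
For k >= max(S) = 8, G(k) is determined by the previous 8 values G(k-8)..G(k-1); a window of 8 consecutive values has recurred shifted by 5, so by induction G(k + 5) = G(k) for all k >= 0: the sequence is periodic from the start with period 5.
One period: G(0..4) = 0, 1, 2, 3, 4.
77 mod 5 = 2, so G(77) = G(2) = 2.

2


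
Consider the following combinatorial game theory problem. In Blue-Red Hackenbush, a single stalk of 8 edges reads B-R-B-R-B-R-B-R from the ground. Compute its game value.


Edges (from ground): B-R-B-R-B-R-B-R
By Berlekamp's sign-expansion rule, a Blue-Red Hackenbush stalk has the value of the surreal number whose sign sequence is the edge sequence with B -> + and R -> -.
Sign sequence: +-+-+-+-
Trace the sign expansion in the surreal number tree, starting from 0:
Edge 1: B (sign +) -> bounds (0, +inf), value = 1
Edge 2: R (sign -) -> bounds (0, 1), value = 1/2
Edge 3: B (sign +) -> bounds (1/2, 1), value = 3/4
Edge 4: R (sign -) -> bounds (1/2, 3/4), value = 5/8
Edge 5: B (sign +) -> bounds (5/8, 3/4), value = 11/16
Edge 6: R (sign -) -> bounds (5/8, 11/16), value = 21/32
Edge 7: B (sign +) -> bounds (21/32, 11/16), value = 43/64
Edge 8: R (sign -) -> bounds (21/32, 43/64), value = 85/128
Game value = 85/128

85/128


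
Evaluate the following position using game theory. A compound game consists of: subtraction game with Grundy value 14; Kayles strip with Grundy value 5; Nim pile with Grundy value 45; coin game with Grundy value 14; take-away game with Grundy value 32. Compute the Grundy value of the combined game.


By the Sprague-Grundy theorem, the Grundy value of a sum of games is the XOR of individual Grundy values.
subtraction game: Grundy value = 14. Running XOR: 0 XOR 14 = 14
Kayles strip: Grundy value = 5. Running XOR: 14 XOR 5 = 11
Nim pile: Grundy value = 45. Running XOR: 11 XOR 45 = 38
coin game: Grundy value = 14. Running XOR: 38 XOR 14 = 40
take-away game: Grundy value = 32. Running XOR: 40 XOR 32 = 8
The combined Grundy value is 8.

8


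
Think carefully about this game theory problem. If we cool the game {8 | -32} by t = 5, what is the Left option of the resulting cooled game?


Original game: {8 | -32} (a switch {a | b} with a > b).
Cooling by t (for t below the temperature (a - b)/2 = 20) taxes each move by t: {a | b} cooled by t is {a - t | b + t}.
Cooling amount: t = 5
Cooled Left option: 8 - 5 = 3
Cooled Right option: -32 + 5 = -27
Cooled game: {3 | -27}
Left option = 3

3


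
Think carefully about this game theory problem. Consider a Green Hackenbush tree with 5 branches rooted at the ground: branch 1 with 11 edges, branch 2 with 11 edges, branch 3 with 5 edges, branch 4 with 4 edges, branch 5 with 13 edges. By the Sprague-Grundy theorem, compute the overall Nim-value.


The tree has 5 branches from the ground vertex.
In Green Hackenbush, the Nim-value of a simple path of length k is k.
Branch 1: length 11, Nim-value = 11
Branch 2: length 11, Nim-value = 11
Branch 3: length 5, Nim-value = 5
Branch 4: length 4, Nim-value = 4
Branch 5: length 13, Nim-value = 13
Total Nim-value = XOR of all branch values:
0 XOR 11 = 11
11 XOR 11 = 0
0 XOR 5 = 5
5 XOR 4 = 1
1 XOR 13 = 12
Nim-value of the tree = 12

12


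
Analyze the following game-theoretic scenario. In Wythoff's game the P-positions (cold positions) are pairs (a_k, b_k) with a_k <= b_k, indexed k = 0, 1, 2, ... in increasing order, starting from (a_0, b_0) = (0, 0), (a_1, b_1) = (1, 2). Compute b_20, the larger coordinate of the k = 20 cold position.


By Wythoff's theorem, a_k = floor(k * phi) and b_k = floor(k * phi^2) = a_k + k, where phi = (1 + sqrt(5))/2 is the golden ratio.
phi = (1 + sqrt(5))/2 = 1.618034
phi^2 = phi + 1 = 2.618034
k = 20
k * phi^2 = 20 * 2.618034 = 52.360680
b_20 = floor(k * phi^2) = 52 (check: a_20 + k = 32 + 20 = 52)

52


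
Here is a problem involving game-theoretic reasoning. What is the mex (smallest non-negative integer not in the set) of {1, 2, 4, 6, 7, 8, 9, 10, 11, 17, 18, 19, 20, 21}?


Set = {1, 2, 4, 6, 7, 8, 9, 10, 11, 17, 18, 19, 20, 21}
0 is NOT in the set. This is the mex.
mex = 0

0


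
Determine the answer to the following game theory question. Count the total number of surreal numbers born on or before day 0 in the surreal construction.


Day 0: {|} = 0 is born. Count = 1.
Day n: the number of surreal numbers born by day n is 2^(n+1) - 1.
By day 0: 2^1 - 1 = 1
By day 0: 1 surreal numbers.

1


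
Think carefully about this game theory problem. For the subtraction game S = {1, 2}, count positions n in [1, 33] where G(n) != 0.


Subtraction set S = {1, 2}, so G(n) = n mod 3.
G(n) = 0 when n is a multiple of 3.
Multiples of 3 in [1, 33]: 11
N-positions (nonzero Grundy) = 33 - 11 = 22

22


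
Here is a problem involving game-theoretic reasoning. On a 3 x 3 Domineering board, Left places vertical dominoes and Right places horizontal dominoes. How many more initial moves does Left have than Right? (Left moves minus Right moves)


Board is 3 x 3 (rows x cols).
Left (vertical) placements: (rows-1) * cols = 2 * 3 = 6
Right (horizontal) placements: rows * (cols-1) = 3 * 2 = 6
Advantage = Left - Right = 6 - 6 = 0

0


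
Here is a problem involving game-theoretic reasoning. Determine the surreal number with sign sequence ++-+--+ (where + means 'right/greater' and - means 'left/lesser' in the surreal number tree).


Sign expansion: ++-+--+
Rule: track bounds (lo, hi), initially (-inf, +inf). On '+', the current value becomes lo and we move to the simplest number in (value, hi): value + 1 if hi = +inf, otherwise the midpoint (value + hi)/2. On '-', the current value becomes hi and we move to value - 1 if lo = -inf, otherwise the midpoint (lo + value)/2.
Start at 0.
Step 1: sign = +, move right. Bounds: (0, +inf). Value = 1
Step 2: sign = +, move right. Bounds: (1, +inf). Value = 2
Step 3: sign = -, move left. Bounds: (1, 2). Value = 3/2
Step 4: sign = +, move right. Bounds: (3/2, 2). Value = 7/4
Step 5: sign = -, move left. Bounds: (3/2, 7/4). Value = 13/8
Step 6: sign = -, move left. Bounds: (3/2, 13/8). Value = 25/16
Step 7: sign = +, move right. Bounds: (25/16, 13/8). Value = 51/32
The surreal number with sign expansion ++-+--+ is 51/32.

51/32


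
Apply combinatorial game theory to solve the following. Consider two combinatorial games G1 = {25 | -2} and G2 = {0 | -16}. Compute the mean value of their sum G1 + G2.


G1 = {25 | -2}, G2 = {0 | -16}
Each is a switch {a | b} with numbers a > b; its mean value is (a + b)/2, and mean value is additive over game sums: m(G1 + G2) = m(G1) + m(G2).
Mean of G1 = (25 + (-2))/2 = 23/2 = 23/2
Mean of G2 = (0 + (-16))/2 = -16/2 = -8
Mean of G1 + G2 = 23/2 + -8 = 7/2

7/2


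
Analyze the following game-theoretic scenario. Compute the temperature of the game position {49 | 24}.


The game is {49 | 24}, a switch {a | b} with numbers a > b.
Cooling {a | b} by t gives {a - t | b + t}, which stops being hot when a - t = b + t, i.e. at t = (a - b)/2. So the temperature of a switch is (a - b)/2.
Temperature = (Left option - Right option) / 2
= (49 - (24)) / 2
= 25 / 2
= 25/2

25/2


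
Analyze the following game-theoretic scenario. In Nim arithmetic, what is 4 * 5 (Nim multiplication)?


Nim multiplication is bilinear over XOR: (u XOR v) * w = (u*w) XOR (v*w).
So we split each operand into its bit components and XOR the pairwise Nim products.
4 = 4 (as XOR of powers of 2).
5 = 1 + 4 (as XOR of powers of 2).
Using the standard Nim-product table on single bits:
  2*2 = 3,   2*4 = 8,   2*8 = 12,
  4*4 = 6,   4*8 = 11,  8*8 = 13,
and  1*x = x (identity), k*l = l*k (commutative).
Pairwise Nim products:
  4 * 1 = 4
  4 * 4 = 6
XOR them: 4 XOR 6 = 2.
Result: 4 * 5 = 2 (in Nim).

2


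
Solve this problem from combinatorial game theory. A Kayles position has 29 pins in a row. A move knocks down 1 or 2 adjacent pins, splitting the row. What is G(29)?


Kayles: a move removes 1 or 2 adjacent pins from a contiguous row.
Removing pins from a row of k leaves two independent rows (a, b) with a + b = k - 1 (one pin) or a + b = k - 2 (two pins); an end removal gives a = 0.
By Sprague-Grundy, G(k) = mex{ G(a) XOR G(b) } over all these splits. G(0) = 0.
G(1): splits (0,0):0^0=0 -> mex({0}) = 1
G(2): splits (0,1):0^1=1 (0,0):0^0=0 -> mex({0, 1}) = 2
G(3): splits (0,2):0^2=2 (1,1):1^1=0 (0,1):0^1=1 -> mex({0, 1, 2}) = 3
G(4): splits (0,3):0^3=3 (1,2):1^2=3 (0,2):0^2=2 (1,1):1^1=0 -> mex({0, 2, 3}) = 1
G(5): splits (0,4):0^1=1 (1,3):1^3=2 (2,2):2^2=0 (0,3):0^3=3 (1,2):1^2=3 -> mex({0, 1, 2, 3}) = 4
G(6) = mex({0, 1, 2, 4}) = 3
G(7) = mex({0, 1, 3, 4, 5}) = 2
G(8) = mex({0, 2, 3, 5, 6}) = 1
G(9) = mex({0, 1, 2, 3, 6, 7}) = 4
G(10) = mex({0, 1, 3, 4, 5, 7}) = 2
G(11) = mex({0, 1, 2, 3, 4, 5}) = 6
G(12) = mex({0, 1, 2, 3, 5, 6, 7}) = 4
G(13) = mex({0, 2, 3, 4, 6, 7}) = 1
G(14) = mex({0, 1, 4, 5, 6, 7}) = 2
G(15) = mex({0, 1, 2, 3, 4, 5, 6}) = 7
G(16) = mex({0, 2, 3, 5, 6, 7}) = 1
G(17) = mex({0, 1, 2, 3, 5, 6, 7}) = 4
G(18) = mex({0, 1, 2, 4, 5, 6}) = 3
G(19) = mex({0, 1, 3, 4, 5, 7}) = 2
G(20) = mex({0, 2, 3, 4, 5, 6, 7}) = 1
G(21) = mex({0, 1, 2, 3, 5, 6, 7}) = 4
G(22) = mex({0, 1, 2, 3, 4, 5, 7}) = 6
G(23) = mex({0, 1, 2, 3, 4, 5, 6}) = 7
G(24) = mex({0, 1, 2, 3, 5, 6, 7}) = 4
G(25) = mex({0, 2, 3, 4, 6, 7}) = 1
G(26) = mex({0, 1, 3, 4, 5, 6, 7}) = 2
G(27) = mex({0, 1, 2, 3, 4, 5, 6, 7}) = 8
G(28) = mex({0, 1, 2, 3, 4, 6, 7, 8}) = 5
G(29) = mex({0, 1, 2, 3, 5, 6, 7, 8, 9}) = 4
Therefore G(29) = 4.

4


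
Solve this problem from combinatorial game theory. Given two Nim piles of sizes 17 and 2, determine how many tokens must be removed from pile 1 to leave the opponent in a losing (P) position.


Piles: 17 and 2
Current XOR: 17 XOR 2 = 19 (non-zero, so this is an N-position).
To make the XOR zero, we need to find a move that balances the piles.
For pile 1 (size 17): target = 17 XOR 19 = 2
We reduce pile 1 from 17 to 2.
Tokens removed: 17 - 2 = 15
Verification: 2 XOR 2 = 0

15


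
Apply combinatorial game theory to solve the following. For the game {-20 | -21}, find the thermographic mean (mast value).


Game = {-20 | -21}, a switch {a | b} with numbers a > b.
Its thermograph has left wall a - t and right wall b + t, which meet at t = (a - b)/2, where both equal (a + b)/2. So the mast (mean value) is at (a + b)/2.
Mean = (-20 + (-21))/2 = -41/2 = -41/2

-41/2


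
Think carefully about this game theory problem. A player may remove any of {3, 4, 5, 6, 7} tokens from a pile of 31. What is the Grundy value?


The subtraction set is S = {3, 4, 5, 6, 7}.
G(k) = mex{ G(k - s) : s in S, s <= k }. We compute iteratively: G(0) = 0.
G(1) = mex({}) = 0
G(2) = mex({}) = 0
G(3) = mex({0}) = 1
G(4) = mex({0}) = 1
G(5) = mex({0}) = 1
G(6) = mex({0, 1}) = 2
G(7) = mex({0, 1}) = 2
G(8) = mex({0, 1}) = 2
G(9) = mex({0, 1, 2}) = 3
G(10) = mex({1, 2}) = 0
G(11) = mex({1, 2}) = 0
G(12) = mex({1, 2, 3}) = 0
G(13) = mex({0, 2, 3}) = 1
G(14) = mex({0, 2, 3}) = 1
G(15) = mex({0, 2, 3}) = 1
G(16) = mex({0, 1, 3}) = 2
Observe that G(10)..G(16) = 0, 0, 0, 1, 1, 1, 2 repeats G(0)..G(6) = 0, 0, 0, 1, 1, 1, 2.
For k >= max(S) = 7, G(k) is determined by the previous 7 values G(k-7)..G(k-1); a window of 7 consecutive values has recurred shifted by 10, so by induction G(k + 10) = G(k) for all k >= 0: the sequence is periodic from the start with period 10.
One period: G(0..9) = 0, 0, 0, 1, 1, 1, 2, 2, 2, 3.
31 mod 10 = 1, so G(31) = G(1) = 0.

0


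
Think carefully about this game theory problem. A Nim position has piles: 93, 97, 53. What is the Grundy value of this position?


We need the XOR (exclusive or) of all pile sizes.
After XOR-ing pile 1 (size 93): 0 XOR 93 = 93
After XOR-ing pile 2 (size 97): 93 XOR 97 = 60
After XOR-ing pile 3 (size 53): 60 XOR 53 = 9
The Nim-value of this position is 9.

9


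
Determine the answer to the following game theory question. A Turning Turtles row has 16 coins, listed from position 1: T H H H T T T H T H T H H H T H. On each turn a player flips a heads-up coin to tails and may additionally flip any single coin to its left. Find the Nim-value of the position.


Coins: T H H H T T T H T H T H H H T H
Key fact: a single head at position k behaves exactly like a Nim heap of size k (turning it to T and optionally flipping a coin at j < k corresponds to moving the heap from k to j, or to 0), and heads combine as a disjunctive sum (two heads at the same place would cancel, matching j XOR j = 0). So the Nim-value is the XOR of the 1-indexed positions of the heads.
Face-up positions (1-indexed): [2, 3, 4, 8, 10, 12, 13, 14, 16]
XOR 0 with 2: 0 XOR 2 = 2
XOR 2 with 3: 2 XOR 3 = 1
XOR 1 with 4: 1 XOR 4 = 5
XOR 5 with 8: 5 XOR 8 = 13
XOR 13 with 10: 13 XOR 10 = 7
XOR 7 with 12: 7 XOR 12 = 11
XOR 11 with 13: 11 XOR 13 = 6
XOR 6 with 14: 6 XOR 14 = 8
XOR 8 with 16: 8 XOR 16 = 24
Nim-value = 24

24


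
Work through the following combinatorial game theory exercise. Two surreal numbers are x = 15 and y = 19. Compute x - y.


x = 15, y = 19
x - y = 15 - 19 = -4

-4


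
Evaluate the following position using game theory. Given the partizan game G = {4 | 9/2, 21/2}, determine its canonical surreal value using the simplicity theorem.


Left options: {4}, max = 4
Right options: {9/2, 21/2}, min = 9/2
All options are numbers and max(Left) < min(Right), so by the simplicity theorem the value is the simplest (earliest-born) number strictly between 4 and 9/2.
No integer lies strictly between 4 and 9/2, so the value is the dyadic rational m/2^k in the interval with the smallest k (then m odd); search k = 1, 2, ...:
Denominator 2: no odd multiple of 1/2 lies strictly between 4 and 9/2.
Denominator 4: 17/4 lies strictly between 4 and 9/2 -- found.
The simplest number in the interval is 17/4.
Game value = 17/4

17/4


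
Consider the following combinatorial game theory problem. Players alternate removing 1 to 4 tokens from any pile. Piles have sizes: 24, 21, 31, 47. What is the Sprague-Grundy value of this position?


Subtraction set: {1, 2, 3, 4}
For this subtraction set, G(n) = n mod 5 (period = max + 1 = 5).
Pile 1 (size 24): G(24) = 24 mod 5 = 4
Pile 2 (size 21): G(21) = 21 mod 5 = 1
Pile 3 (size 31): G(31) = 31 mod 5 = 1
Pile 4 (size 47): G(47) = 47 mod 5 = 2
Total Grundy value = XOR of all: 4 XOR 1 XOR 1 XOR 2 = 6

6


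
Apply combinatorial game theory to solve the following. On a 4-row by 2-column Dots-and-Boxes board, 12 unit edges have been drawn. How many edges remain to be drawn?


Grid: 4 x 2 boxes, i.e. 5 rows and 3 columns of dots.
Horizontal edges: (rows + 1) * cols = 5 * 2 = 10
Vertical edges: rows * (cols + 1) = 4 * 3 = 12
Total edges: 10 + 12 = 22
Edges drawn: 12
Remaining: 22 - 12 = 10

10


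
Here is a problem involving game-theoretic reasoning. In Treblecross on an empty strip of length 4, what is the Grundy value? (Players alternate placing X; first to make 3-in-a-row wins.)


Treblecross: place X on empty cells; 3-in-a-row wins.
Playing within two cells of an existing X lets the opponent win at once, so sensible play treats the cells i-2..i+2 around each X as dead. The player left with no safe cell loses, so this is a normal-play take-away game on strips of safe cells.
Placing X at cell i (0-indexed) of a strip of k safe cells leaves independent strips of sizes max(0, i-2) and max(0, k-i-3). Hence G(k) = mex{ G(max(0,i-2)) XOR G(max(0,k-i-3)) : 0 <= i < k }, with G(0) = 0.
G(1): splits (0,0):0^0=0 -> mex({0}) = 1
G(2): splits (0,0):0^0=0 -> mex({0}) = 1
G(3): splits (0,0):0^0=0 -> mex({0}) = 1
G(4): splits (0,1):0^1=1 (0,0):0^0=0 -> mex({0, 1}) = 2
Therefore G(4) = 2.

2


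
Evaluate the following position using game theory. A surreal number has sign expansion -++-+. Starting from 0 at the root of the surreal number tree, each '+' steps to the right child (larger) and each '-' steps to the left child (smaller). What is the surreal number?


Sign expansion: -++-+
Rule: track bounds (lo, hi), initially (-inf, +inf). On '+', the current value becomes lo and we move to the simplest number in (value, hi): value + 1 if hi = +inf, otherwise the midpoint (value + hi)/2. On '-', the current value becomes hi and we move to value - 1 if lo = -inf, otherwise the midpoint (lo + value)/2.
Start at 0.
Step 1: sign = -, move left. Bounds: (-inf, 0). Value = -1
Step 2: sign = +, move right. Bounds: (-1, 0). Value = -1/2
Step 3: sign = +, move right. Bounds: (-1/2, 0). Value = -1/4
Step 4: sign = -, move left. Bounds: (-1/2, -1/4). Value = -3/8
Step 5: sign = +, move right. Bounds: (-3/8, -1/4). Value = -5/16
The surreal number with sign expansion -++-+ is -5/16.

-5/16


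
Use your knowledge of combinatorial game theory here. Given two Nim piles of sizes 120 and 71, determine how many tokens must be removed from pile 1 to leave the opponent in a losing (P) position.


Piles: 120 and 71
Current XOR: 120 XOR 71 = 63 (non-zero, so this is an N-position).
To make the XOR zero, we need to find a move that balances the piles.
For pile 1 (size 120): target = 120 XOR 63 = 71
We reduce pile 1 from 120 to 71.
Tokens removed: 120 - 71 = 49
Verification: 71 XOR 71 = 0

49


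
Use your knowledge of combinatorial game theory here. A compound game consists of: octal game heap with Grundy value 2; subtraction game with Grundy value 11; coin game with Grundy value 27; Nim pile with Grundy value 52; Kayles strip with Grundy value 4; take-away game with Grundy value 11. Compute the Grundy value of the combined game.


By the Sprague-Grundy theorem, the Grundy value of a sum of games is the XOR of individual Grundy values.
octal game heap: Grundy value = 2. Running XOR: 0 XOR 2 = 2
subtraction game: Grundy value = 11. Running XOR: 2 XOR 11 = 9
coin game: Grundy value = 27. Running XOR: 9 XOR 27 = 18
Nim pile: Grundy value = 52. Running XOR: 18 XOR 52 = 38
Kayles strip: Grundy value = 4. Running XOR: 38 XOR 4 = 34
take-away game: Grundy value = 11. Running XOR: 34 XOR 11 = 41
The combined Grundy value is 41.

41


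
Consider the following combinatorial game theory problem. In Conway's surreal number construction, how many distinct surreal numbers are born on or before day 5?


Day 0: {|} = 0 is born. Count = 1.
Day n: the number of surreal numbers born by day n is 2^(n+1) - 1.
By day 0: 2^1 - 1 = 1
By day 1: 2^2 - 1 = 3
By day 2: 2^3 - 1 = 7
By day 3: 2^4 - 1 = 15
By day 4: 2^5 - 1 = 31
By day 5: 2^6 - 1 = 63
By day 5: 63 surreal numbers.

63


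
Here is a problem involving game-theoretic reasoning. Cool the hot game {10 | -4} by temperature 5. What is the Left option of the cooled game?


Original game: {10 | -4} (a switch {a | b} with a > b).
Cooling by t (for t below the temperature (a - b)/2 = 7) taxes each move by t: {a | b} cooled by t is {a - t | b + t}.
Cooling amount: t = 5
Cooled Left option: 10 - 5 = 5
Cooled Right option: -4 + 5 = 1
Cooled game: {5 | 1}
Left option = 5

5


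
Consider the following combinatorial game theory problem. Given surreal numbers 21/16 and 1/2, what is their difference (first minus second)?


x = 21/16, y = 1/2
Converting to common denominator: 16
x = 21/16, y = 8/16
x - y = 21/16 - 1/2 = 13/16

13/16


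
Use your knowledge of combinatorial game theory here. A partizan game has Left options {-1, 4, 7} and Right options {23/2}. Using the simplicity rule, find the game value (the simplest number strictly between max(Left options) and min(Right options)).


Left options: {-1, 4, 7}, max = 7
Right options: {23/2}, min = 23/2
All options are numbers and max(Left) < min(Right), so by the simplicity theorem the value is the simplest (earliest-born) number strictly between 7 and 23/2.
Integers 8 through 11 all lie strictly between 7 and 23/2.
Among integers, the simplest (lowest birthday = smallest |n|; 0 is born on day 0, +-n on day n) is 8.
No non-integer in the interval can be simpler: if x is a non-integer in the interval, then floor(x) or ceil(x) also lies in the interval (the interval contains an integer), and both are proper prefixes of x's sign expansion, i.e. born earlier. So the game value is 8.
Game value = 8

8


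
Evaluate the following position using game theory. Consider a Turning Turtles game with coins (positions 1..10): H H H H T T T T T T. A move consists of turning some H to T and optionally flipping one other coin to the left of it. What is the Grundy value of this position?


Coins: H H H H T T T T T T
Key fact: a single head at position k behaves exactly like a Nim heap of size k (turning it to T and optionally flipping a coin at j < k corresponds to moving the heap from k to j, or to 0), and heads combine as a disjunctive sum (two heads at the same place would cancel, matching j XOR j = 0). So the Nim-value is the XOR of the 1-indexed positions of the heads.
Face-up positions (1-indexed): [1, 2, 3, 4]
XOR 0 with 1: 0 XOR 1 = 1
XOR 1 with 2: 1 XOR 2 = 3
XOR 3 with 3: 3 XOR 3 = 0
XOR 0 with 4: 0 XOR 4 = 4
Nim-value = 4

4


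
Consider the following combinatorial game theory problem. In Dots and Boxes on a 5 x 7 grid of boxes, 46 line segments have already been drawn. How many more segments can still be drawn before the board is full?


Grid: 5 x 7 boxes, i.e. 6 rows and 8 columns of dots.
Horizontal edges: (rows + 1) * cols = 6 * 7 = 42
Vertical edges: rows * (cols + 1) = 5 * 8 = 40
Total edges: 42 + 40 = 82
Edges drawn: 46
Remaining: 82 - 46 = 36

36


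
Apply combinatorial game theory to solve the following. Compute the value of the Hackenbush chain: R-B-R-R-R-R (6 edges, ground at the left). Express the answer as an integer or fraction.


Edges (from ground): R-B-R-R-R-R
By Berlekamp's sign-expansion rule, a Blue-Red Hackenbush stalk has the value of the surreal number whose sign sequence is the edge sequence with B -> + and R -> -.
Sign sequence: -+----
Trace the sign expansion in the surreal number tree, starting from 0:
Edge 1: R (sign -) -> bounds (-inf, 0), value = -1
Edge 2: B (sign +) -> bounds (-1, 0), value = -1/2
Edge 3: R (sign -) -> bounds (-1, -1/2), value = -3/4
Edge 4: R (sign -) -> bounds (-1, -3/4), value = -7/8
Edge 5: R (sign -) -> bounds (-1, -7/8), value = -15/16
Edge 6: R (sign -) -> bounds (-1, -15/16), value = -31/32
Game value = -31/32

-31/32


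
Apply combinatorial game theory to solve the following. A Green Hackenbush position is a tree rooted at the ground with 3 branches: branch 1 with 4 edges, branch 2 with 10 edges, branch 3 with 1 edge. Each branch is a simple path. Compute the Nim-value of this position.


The tree has 3 branches from the ground vertex.
In Green Hackenbush, the Nim-value of a simple path of length k is k.
Branch 1: length 4, Nim-value = 4
Branch 2: length 10, Nim-value = 10
Branch 3: length 1, Nim-value = 1
Total Nim-value = XOR of all branch values:
0 XOR 4 = 4
4 XOR 10 = 14
14 XOR 1 = 15
Nim-value of the tree = 15

15


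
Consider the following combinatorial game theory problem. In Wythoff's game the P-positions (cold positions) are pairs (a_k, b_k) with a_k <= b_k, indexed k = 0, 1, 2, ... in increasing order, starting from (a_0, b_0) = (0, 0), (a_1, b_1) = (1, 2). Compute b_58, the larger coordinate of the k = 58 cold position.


By Wythoff's theorem, a_k = floor(k * phi) and b_k = floor(k * phi^2) = a_k + k, where phi = (1 + sqrt(5))/2 is the golden ratio.
phi = (1 + sqrt(5))/2 = 1.618034
phi^2 = phi + 1 = 2.618034
k = 58
k * phi^2 = 58 * 2.618034 = 151.845971
b_58 = floor(k * phi^2) = 151 (check: a_58 + k = 93 + 58 = 151)

151


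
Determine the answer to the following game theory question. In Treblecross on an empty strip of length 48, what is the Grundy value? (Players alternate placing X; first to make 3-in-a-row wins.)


Treblecross: place X on empty cells; 3-in-a-row wins.
Playing within two cells of an existing X lets the opponent win at once, so sensible play treats the cells i-2..i+2 around each X as dead. The player left with no safe cell loses, so this is a normal-play take-away game on strips of safe cells.
Placing X at cell i (0-indexed) of a strip of k safe cells leaves independent strips of sizes max(0, i-2) and max(0, k-i-3). Hence G(k) = mex{ G(max(0,i-2)) XOR G(max(0,k-i-3)) : 0 <= i < k }, with G(0) = 0.
G(1): splits (0,0):0^0=0 -> mex({0}) = 1
G(2): splits (0,0):0^0=0 -> mex({0}) = 1
G(3): splits (0,0):0^0=0 -> mex({0}) = 1
G(4): splits (0,1):0^1=1 (0,0):0^0=0 -> mex({0, 1}) = 2
G(5): splits (0,2):0^1=1 (0,1):0^1=1 (0,0):0^0=0 -> mex({0, 1}) = 2
G(6) = mex({1}) = 0
G(7) = mex({0, 1, 2}) = 3
G(8) = mex({0, 1, 2}) = 3
G(9) = mex({0, 2}) = 1
G(10) = mex({0, 2, 3}) = 1
G(11) = mex({0, 3}) = 1
G(12) = mex({1, 3}) = 0
G(13) = mex({0, 1, 2, 3}) = 4
G(14) = mex({0, 1, 2}) = 3
G(15) = mex({0, 1, 2}) = 3
G(16) = mex({0, 1, 2, 4}) = 3
G(17) = mex({0, 1, 3, 4}) = 2
G(18) = mex({0, 1, 3, 4}) = 2
G(19) = mex({0, 1, 3, 5}) = 2
G(20) = mex({0, 1, 2, 3, 5}) = 4
G(21) = mex({0, 1, 2, 3, 5}) = 4
G(22) = mex({1, 2, 6}) = 0
G(23) = mex({0, 1, 2, 3, 4, 6}) = 5
G(24) = mex({0, 1, 2, 3, 4}) = 5
G(25) = mex({0, 1, 3, 4, 7}) = 2
G(26) = mex({0, 1, 3, 4, 5, 7}) = 2
G(27) = mex({0, 1, 3, 5}) = 2
G(28) = mex({0, 1, 2, 5}) = 3
G(29) = mex({0, 1, 2, 4, 5, 6}) = 3
G(30) = mex({1, 2, 4, 6}) = 0
G(31) = mex({0, 1, 2, 3, 4, 6}) = 5
G(32) = mex({1, 2, 3, 4, 7}) = 0
G(33) = mex({0, 3, 7}) = 1
G(34) = mex({0, 2, 3, 5, 7}) = 1
G(35) = mex({0, 2, 3, 5, 6}) = 1
G(36) = mex({0, 1, 2, 5, 6}) = 3
G(37) = mex({0, 1, 2, 4, 5, 6}) = 3
G(38) = mex({0, 1, 2, 4}) = 3
G(39) = mex({0, 1, 2, 3, 4, 7}) = 5
G(40) = mex({0, 1, 2, 3, 4, 5, 7}) = 6
G(41) = mex({0, 1, 2, 3, 5, 7}) = 4
G(42) = mex({0, 1, 2, 3, 5, 6, 7}) = 4
G(43) = mex({0, 2, 3, 5, 6}) = 1
G(44) = mex({1, 2, 3, 4, 5, 6}) = 0
G(45) = mex({0, 1, 2, 3, 4, 6, 7}) = 5
G(46) = mex({0, 1, 2, 3, 4, 7}) = 5
G(47) = mex({0, 1, 2, 3, 4, 5, 7}) = 6
G(48) = mex({0, 1, 2, 3, 4, 5, 7}) = 6
Therefore G(48) = 6.

6


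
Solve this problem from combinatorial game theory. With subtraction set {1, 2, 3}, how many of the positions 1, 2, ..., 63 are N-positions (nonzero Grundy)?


Subtraction set S = {1, 2, 3}, so G(n) = n mod 4.
G(n) = 0 when n is a multiple of 4.
Multiples of 4 in [1, 63]: 15
N-positions (nonzero Grundy) = 63 - 15 = 48

48


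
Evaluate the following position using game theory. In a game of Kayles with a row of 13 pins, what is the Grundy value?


Kayles: a move removes 1 or 2 adjacent pins from a contiguous row.
Removing pins from a row of k leaves two independent rows (a, b) with a + b = k - 1 (one pin) or a + b = k - 2 (two pins); an end removal gives a = 0.
By Sprague-Grundy, G(k) = mex{ G(a) XOR G(b) } over all these splits. G(0) = 0.
G(1): splits (0,0):0^0=0 -> mex({0}) = 1
G(2): splits (0,1):0^1=1 (0,0):0^0=0 -> mex({0, 1}) = 2
G(3): splits (0,2):0^2=2 (1,1):1^1=0 (0,1):0^1=1 -> mex({0, 1, 2}) = 3
G(4): splits (0,3):0^3=3 (1,2):1^2=3 (0,2):0^2=2 (1,1):1^1=0 -> mex({0, 2, 3}) = 1
G(5): splits (0,4):0^1=1 (1,3):1^3=2 (2,2):2^2=0 (0,3):0^3=3 (1,2):1^2=3 -> mex({0, 1, 2, 3}) = 4
G(6) = mex({0, 1, 2, 4}) = 3
G(7) = mex({0, 1, 3, 4, 5}) = 2
G(8) = mex({0, 2, 3, 5, 6}) = 1
G(9) = mex({0, 1, 2, 3, 6, 7}) = 4
G(10) = mex({0, 1, 3, 4, 5, 7}) = 2
G(11) = mex({0, 1, 2, 3, 4, 5}) = 6
G(12) = mex({0, 1, 2, 3, 5, 6, 7}) = 4
G(13) = mex({0, 2, 3, 4, 6, 7}) = 1
Therefore G(13) = 1.

1


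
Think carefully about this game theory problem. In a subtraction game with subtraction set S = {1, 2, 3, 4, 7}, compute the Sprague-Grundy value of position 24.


The subtraction set is S = {1, 2, 3, 4, 7}.
G(k) = mex{ G(k - s) : s in S, s <= k }. We compute iteratively: G(0) = 0.
G(1) = mex({0}) = 1
G(2) = mex({0, 1}) = 2
G(3) = mex({0, 1, 2}) = 3
G(4) = mex({0, 1, 2, 3}) = 4
G(5) = mex({1, 2, 3, 4}) = 0
G(6) = mex({0, 2, 3, 4}) = 1
G(7) = mex({0, 1, 3, 4}) = 2
G(8) = mex({0, 1, 2, 4}) = 3
G(9) = mex({0, 1, 2, 3}) = 4
G(10) = mex({1, 2, 3, 4}) = 0
G(11) = mex({0, 2, 3, 4}) = 1
Observe that G(5)..G(11) = 0, 1, 2, 3, 4, 0, 1 repeats G(0)..G(6) = 0, 1, 2, 3, 4, 0, 1.
For k >= max(S) = 7, G(k) is determined by the previous 7 values G(k-7)..G(k-1); a window of 7 consecutive values has recurred shifted by 5, so by induction G(k + 5) = G(k) for all k >= 0: the sequence is periodic from the start with period 5.
One period: G(0..4) = 0, 1, 2, 3, 4.
24 mod 5 = 4, so G(24) = G(4) = 4.

4


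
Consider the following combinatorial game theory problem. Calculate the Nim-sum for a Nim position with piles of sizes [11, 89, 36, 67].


We need the XOR (exclusive or) of all pile sizes.
After XOR-ing pile 1 (size 11): 0 XOR 11 = 11
After XOR-ing pile 2 (size 89): 11 XOR 89 = 82
After XOR-ing pile 3 (size 36): 82 XOR 36 = 118
After XOR-ing pile 4 (size 67): 118 XOR 67 = 53
The Nim-value of this position is 53.

53


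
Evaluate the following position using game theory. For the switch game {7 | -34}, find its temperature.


The game is {7 | -34}, a switch {a | b} with numbers a > b.
Cooling {a | b} by t gives {a - t | b + t}, which stops being hot when a - t = b + t, i.e. at t = (a - b)/2. So the temperature of a switch is (a - b)/2.
Temperature = (Left option - Right option) / 2
= (7 - (-34)) / 2
= 41 / 2
= 41/2

41/2


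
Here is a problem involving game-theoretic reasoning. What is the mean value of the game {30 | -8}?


Game = {30 | -8}, a switch {a | b} with numbers a > b.
Its thermograph has left wall a - t and right wall b + t, which meet at t = (a - b)/2, where both equal (a + b)/2. So the mast (mean value) is at (a + b)/2.
Mean = (30 + (-8))/2 = 22/2 = 11

11


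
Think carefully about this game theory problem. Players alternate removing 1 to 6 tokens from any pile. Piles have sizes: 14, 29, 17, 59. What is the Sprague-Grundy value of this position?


Subtraction set: {1, 2, 3, 4, 5, 6}
For this subtraction set, G(n) = n mod 7 (period = max + 1 = 7).
Pile 1 (size 14): G(14) = 14 mod 7 = 0
Pile 2 (size 29): G(29) = 29 mod 7 = 1
Pile 3 (size 17): G(17) = 17 mod 7 = 3
Pile 4 (size 59): G(59) = 59 mod 7 = 3
Total Grundy value = XOR of all: 0 XOR 1 XOR 3 XOR 3 = 1

1


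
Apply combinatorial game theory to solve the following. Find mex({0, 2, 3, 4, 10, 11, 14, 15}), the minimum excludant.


Set = {0, 2, 3, 4, 10, 11, 14, 15}
0 is in the set.
1 is NOT in the set. This is the mex.
mex = 1

1


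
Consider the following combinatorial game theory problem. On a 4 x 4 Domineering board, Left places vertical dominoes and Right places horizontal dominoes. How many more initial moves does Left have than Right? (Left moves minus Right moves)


Board is 4 x 4 (rows x cols).
Left (vertical) placements: (rows-1) * cols = 3 * 4 = 12
Right (horizontal) placements: rows * (cols-1) = 4 * 3 = 12
Advantage = Left - Right = 12 - 12 = 0

0


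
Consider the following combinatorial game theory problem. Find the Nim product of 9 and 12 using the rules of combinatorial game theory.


Nim multiplication is bilinear over XOR: (u XOR v) * w = (u*w) XOR (v*w).
So we split each operand into its bit components and XOR the pairwise Nim products.
9 = 1 + 8 (as XOR of powers of 2).
12 = 4 + 8 (as XOR of powers of 2).
Using the standard Nim-product table on single bits:
  2*2 = 3,   2*4 = 8,   2*8 = 12,
  4*4 = 6,   4*8 = 11,  8*8 = 13,
and  1*x = x (identity), k*l = l*k (commutative).
Pairwise Nim products:
  1 * 4 = 4
  1 * 8 = 8
  8 * 4 = 11
  8 * 8 = 13
XOR them: 4 XOR 8 XOR 11 XOR 13 = 10.
Result: 9 * 12 = 10 (in Nim).

10


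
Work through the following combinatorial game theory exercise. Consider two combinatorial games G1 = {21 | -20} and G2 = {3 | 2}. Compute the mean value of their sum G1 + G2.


G1 = {21 | -20}, G2 = {3 | 2}
Each is a switch {a | b} with numbers a > b; its mean value is (a + b)/2, and mean value is additive over game sums: m(G1 + G2) = m(G1) + m(G2).
Mean of G1 = (21 + (-20))/2 = 1/2 = 1/2
Mean of G2 = (3 + (2))/2 = 5/2 = 5/2
Mean of G1 + G2 = 1/2 + 5/2 = 3

3


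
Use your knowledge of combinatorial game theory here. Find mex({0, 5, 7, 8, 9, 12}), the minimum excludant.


Set = {0, 5, 7, 8, 9, 12}
0 is in the set.
1 is NOT in the set. This is the mex.
mex = 1

1


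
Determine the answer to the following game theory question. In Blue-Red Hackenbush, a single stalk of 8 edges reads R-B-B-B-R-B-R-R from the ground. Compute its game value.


Edges (from ground): R-B-B-B-R-B-R-R
By Berlekamp's sign-expansion rule, a Blue-Red Hackenbush stalk has the value of the surreal number whose sign sequence is the edge sequence with B -> + and R -> -.
Sign sequence: -+++-+--
Trace the sign expansion in the surreal number tree, starting from 0:
Edge 1: R (sign -) -> bounds (-inf, 0), value = -1
Edge 2: B (sign +) -> bounds (-1, 0), value = -1/2
Edge 3: B (sign +) -> bounds (-1/2, 0), value = -1/4
Edge 4: B (sign +) -> bounds (-1/4, 0), value = -1/8
Edge 5: R (sign -) -> bounds (-1/4, -1/8), value = -3/16
Edge 6: B (sign +) -> bounds (-3/16, -1/8), value = -5/32
Edge 7: R (sign -) -> bounds (-3/16, -5/32), value = -11/64
Edge 8: R (sign -) -> bounds (-3/16, -11/64), value = -23/128
Game value = -23/128

-23/128


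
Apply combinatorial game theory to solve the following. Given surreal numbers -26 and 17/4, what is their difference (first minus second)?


x = -26, y = 17/4
Converting to common denominator: 4
x = -104/4, y = 17/4
x - y = -26 - 17/4 = -121/4

-121/4


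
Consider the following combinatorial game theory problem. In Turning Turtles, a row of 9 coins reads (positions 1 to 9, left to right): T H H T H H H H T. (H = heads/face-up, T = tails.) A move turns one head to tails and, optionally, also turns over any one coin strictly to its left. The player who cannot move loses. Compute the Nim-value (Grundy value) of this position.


Coins: T H H T H H H H T
Key fact: a single head at position k behaves exactly like a Nim heap of size k (turning it to T and optionally flipping a coin at j < k corresponds to moving the heap from k to j, or to 0), and heads combine as a disjunctive sum (two heads at the same place would cancel, matching j XOR j = 0). So the Nim-value is the XOR of the 1-indexed positions of the heads.
Face-up positions (1-indexed): [2, 3, 5, 6, 7, 8]
XOR 0 with 2: 0 XOR 2 = 2
XOR 2 with 3: 2 XOR 3 = 1
XOR 1 with 5: 1 XOR 5 = 4
XOR 4 with 6: 4 XOR 6 = 2
XOR 2 with 7: 2 XOR 7 = 5
XOR 5 with 8: 5 XOR 8 = 13
Nim-value = 13

13


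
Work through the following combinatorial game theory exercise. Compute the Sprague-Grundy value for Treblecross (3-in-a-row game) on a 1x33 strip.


Treblecross: place X on empty cells; 3-in-a-row wins.
Playing within two cells of an existing X lets the opponent win at once, so sensible play treats the cells i-2..i+2 around each X as dead. The player left with no safe cell loses, so this is a normal-play take-away game on strips of safe cells.
Placing X at cell i (0-indexed) of a strip of k safe cells leaves independent strips of sizes max(0, i-2) and max(0, k-i-3). Hence G(k) = mex{ G(max(0,i-2)) XOR G(max(0,k-i-3)) : 0 <= i < k }, with G(0) = 0.
G(1): splits (0,0):0^0=0 -> mex({0}) = 1
G(2): splits (0,0):0^0=0 -> mex({0}) = 1
G(3): splits (0,0):0^0=0 -> mex({0}) = 1
G(4): splits (0,1):0^1=1 (0,0):0^0=0 -> mex({0, 1}) = 2
G(5): splits (0,2):0^1=1 (0,1):0^1=1 (0,0):0^0=0 -> mex({0, 1}) = 2
G(6) = mex({1}) = 0
G(7) = mex({0, 1, 2}) = 3
G(8) = mex({0, 1, 2}) = 3
G(9) = mex({0, 2}) = 1
G(10) = mex({0, 2, 3}) = 1
G(11) = mex({0, 3}) = 1
G(12) = mex({1, 3}) = 0
G(13) = mex({0, 1, 2, 3}) = 4
G(14) = mex({0, 1, 2}) = 3
G(15) = mex({0, 1, 2}) = 3
G(16) = mex({0, 1, 2, 4}) = 3
G(17) = mex({0, 1, 3, 4}) = 2
G(18) = mex({0, 1, 3, 4}) = 2
G(19) = mex({0, 1, 3, 5}) = 2
G(20) = mex({0, 1, 2, 3, 5}) = 4
G(21) = mex({0, 1, 2, 3, 5}) = 4
G(22) = mex({1, 2, 6}) = 0
G(23) = mex({0, 1, 2, 3, 4, 6}) = 5
G(24) = mex({0, 1, 2, 3, 4}) = 5
G(25) = mex({0, 1, 3, 4, 7}) = 2
G(26) = mex({0, 1, 3, 4, 5, 7}) = 2
G(27) = mex({0, 1, 3, 5}) = 2
G(28) = mex({0, 1, 2, 5}) = 3
G(29) = mex({0, 1, 2, 4, 5, 6}) = 3
G(30) = mex({1, 2, 4, 6}) = 0
G(31) = mex({0, 1, 2, 3, 4, 6}) = 5
G(32) = mex({1, 2, 3, 4, 7}) = 0
G(33) = mex({0, 3, 7}) = 1
Therefore G(33) = 1.

1
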